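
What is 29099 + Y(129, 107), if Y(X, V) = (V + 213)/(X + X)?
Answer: 3753931/129 ≈ 29100.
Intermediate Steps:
Y(X, V) = (213 + V)/(2*X) (Y(X, V) = (213 + V)/((2*X)) = (213 + V)*(1/(2*X)) = (213 + V)/(2*X))
29099 + Y(129, 107) = 29099 + (1/2)*(213 + 107)/129 = 29099 + (1/2)*(1/129)*320 = 29099 + 160/129 = 3753931/129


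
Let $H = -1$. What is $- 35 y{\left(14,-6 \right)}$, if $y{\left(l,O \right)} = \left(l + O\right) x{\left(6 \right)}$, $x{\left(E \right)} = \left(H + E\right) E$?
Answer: $-8400$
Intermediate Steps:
$x{\left(E \right)} = E \left(-1 + E\right)$ ($x{\left(E \right)} = \left(-1 + E\right) E = E \left(-1 + E\right)$)
$y{\left(l,O \right)} = 30 O + 30 l$ ($y{\left(l,O \right)} = \left(l + O\right) 6 \left(-1 + 6\right) = \left(O + l\right) 6 \cdot 5 = \left(O + l\right) 30 = 30 O + 30 l$)
$- 35 y{\left(14,-6 \right)} = - 35 \left(30 \left(-6\right) + 30 \cdot 14\right) = - 35 \left(-180 + 420\right) = \left(-35\right) 240 = -8400$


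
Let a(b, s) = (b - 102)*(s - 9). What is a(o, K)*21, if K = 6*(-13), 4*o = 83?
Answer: 593775/4 ≈ 1.4844e+5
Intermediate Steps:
o = 83/4 (o = (¼)*83 = 83/4 ≈ 20.750)
K = -78
a(b, s) = (-102 + b)*(-9 + s)
a(o, K)*21 = (918 - 102*(-78) - 9*83/4 + (83/4)*(-78))*21 = (918 + 7956 - 747/4 - 3237/2)*21 = (28275/4)*21 = 593775/4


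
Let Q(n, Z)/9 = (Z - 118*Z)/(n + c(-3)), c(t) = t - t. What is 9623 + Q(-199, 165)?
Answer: 2088722/199 ≈ 10496.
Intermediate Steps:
c(t) = 0
Q(n, Z) = -1053*Z/n (Q(n, Z) = 9*((Z - 118*Z)/(n + 0)) = 9*((-117*Z)/n) = 9*(-117*Z/n) = -1053*Z/n)
9623 + Q(-199, 165) = 9623 - 1053*165/(-199) = 9623 - 1053*165*(-1/199) = 9623 + 173745/199 = 2088722/199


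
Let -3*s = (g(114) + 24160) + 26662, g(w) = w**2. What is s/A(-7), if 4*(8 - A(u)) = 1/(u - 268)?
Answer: -70199800/26403 ≈ -2658.8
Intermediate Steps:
A(u) = 8 - 1/(4*(-268 + u)) (A(u) = 8 - 1/(4*(u - 268)) = 8 - 1/(4*(-268 + u)))
s = -63818/3 (s = -((114**2 + 24160) + 26662)/3 = -((12996 + 24160) + 26662)/3 = -(37156 + 26662)/3 = -1/3*63818 = -63818/3 ≈ -21273.)
s/A(-7) = -63818*4*(-268 - 7)/(-8577 + 32*(-7))/3 = -63818*(-1100/(-8577 - 224))/3 = -63818/(3*((1/4)*(-1/275)*(-8801))) = -63818/(3*8801/1100) = -63818/3*1100/8801 = -70199800/26403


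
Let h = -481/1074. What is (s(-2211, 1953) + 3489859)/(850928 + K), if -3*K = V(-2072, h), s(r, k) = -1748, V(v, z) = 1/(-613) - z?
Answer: 6889319202546/1680655686029 ≈ 4.0992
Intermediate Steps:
h = -481/1074 (h = -481*1/1074 = -481/1074 ≈ -0.44786)
V(v, z) = -1/613 - z
K = -293779/1975086 (K = -(-1/613 - 1*(-481/1074))/3 = -(-1/613 + 481/1074)/3 = -⅓*293779/658362 = -293779/1975086 ≈ -0.14874)
(s(-2211, 1953) + 3489859)/(850928 + K) = (-1748 + 3489859)/(850928 - 293779/1975086) = 3488111/(1680655686029/1975086) = 3488111*(1975086/1680655686029) = 6889319202546/1680655686029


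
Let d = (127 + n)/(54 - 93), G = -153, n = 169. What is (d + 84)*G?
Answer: -151980/13 ≈ -11691.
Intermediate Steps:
d = -296/39 (d = (127 + 169)/(54 - 93) = 296/(-39) = 296*(-1/39) = -296/39 ≈ -7.5897)
(d + 84)*G = (-296/39 + 84)*(-153) = (2980/39)*(-153) = -151980/13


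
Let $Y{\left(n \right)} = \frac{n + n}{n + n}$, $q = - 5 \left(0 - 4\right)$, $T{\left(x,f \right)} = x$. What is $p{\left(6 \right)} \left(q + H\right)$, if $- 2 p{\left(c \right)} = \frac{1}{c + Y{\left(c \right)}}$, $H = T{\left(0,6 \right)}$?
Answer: $- \frac{10}{7} \approx -1.4286$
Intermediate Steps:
$H = 0$
$q = 20$ ($q = \left(-5\right) \left(-4\right) = 20$)
$Y{\left(n \right)} = 1$ ($Y{\left(n \right)} = \frac{2 n}{2 n} = 2 n \frac{1}{2 n} = 1$)
$p{\left(c \right)} = - \frac{1}{2 \left(1 + c\right)}$ ($p{\left(c \right)} = - \frac{1}{2 \left(c + 1\right)} = - \frac{1}{2 \left(1 + c\right)}$)
$p{\left(6 \right)} \left(q + H\right) = - \frac{1}{2 + 2 \cdot 6} \left(20 + 0\right) = - \frac{1}{2 + 12} \cdot 20 = - \frac{1}{14} \cdot 20 = \left(-1\right) \frac{1}{14} \cdot 20 = \left(- \frac{1}{14}\right) 20 = - \frac{10}{7}$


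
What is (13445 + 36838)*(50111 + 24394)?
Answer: 3746334915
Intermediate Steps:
(13445 + 36838)*(50111 + 24394) = 50283*74505 = 3746334915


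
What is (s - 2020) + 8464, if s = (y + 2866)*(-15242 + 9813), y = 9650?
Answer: -67942920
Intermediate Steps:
s = -67949364 (s = (9650 + 2866)*(-15242 + 9813) = 12516*(-5429) = -67949364)
(s - 2020) + 8464 = (-67949364 - 2020) + 8464 = -67951384 + 8464 = -67942920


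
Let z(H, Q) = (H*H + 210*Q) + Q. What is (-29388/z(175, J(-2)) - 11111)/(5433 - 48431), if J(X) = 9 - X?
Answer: 61015399/236102018 ≈ 0.25843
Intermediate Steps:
z(H, Q) = H² + 211*Q (z(H, Q) = (H² + 210*Q) + Q = H² + 211*Q)
(-29388/z(175, J(-2)) - 11111)/(5433 - 48431) = (-29388/(175² + 211*(9 - 1*(-2))) - 11111)/(5433 - 48431) = (-29388/(30625 + 211*(9 + 2)) - 11111)/(-42998) = (-29388/(30625 + 211*11) - 11111)*(-1/42998) = (-29388/(30625 + 2321) - 11111)*(-1/42998) = (-29388/32946 - 11111)*(-1/42998) = (-29388*1/32946 - 11111)*(-1/42998) = (-4898/5491 - 11111)*(-1/42998) = -61015399/5491*(-1/42998) = 61015399/236102018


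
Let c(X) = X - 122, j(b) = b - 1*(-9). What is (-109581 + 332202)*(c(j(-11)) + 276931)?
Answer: 61623051147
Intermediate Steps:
j(b) = 9 + b (j(b) = b + 9 = 9 + b)
c(X) = -122 + X
(-109581 + 332202)*(c(j(-11)) + 276931) = (-109581 + 332202)*((-122 + (9 - 11)) + 276931) = 222621*((-122 - 2) + 276931) = 222621*(-124 + 276931) = 222621*276807 = 61623051147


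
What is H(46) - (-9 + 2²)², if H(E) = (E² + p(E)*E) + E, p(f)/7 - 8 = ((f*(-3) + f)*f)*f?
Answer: -62679671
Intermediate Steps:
p(f) = 56 - 14*f³ (p(f) = 56 + 7*(((f*(-3) + f)*f)*f) = 56 + 7*(((-3*f + f)*f)*f) = 56 + 7*(((-2*f)*f)*f) = 56 + 7*((-2*f²)*f) = 56 + 7*(-2*f³) = 56 - 14*f³)
H(E) = E + E² + E*(56 - 14*E³) (H(E) = (E² + (56 - 14*E³)*E) + E = (E² + E*(56 - 14*E³)) + E = E + E² + E*(56 - 14*E³))
H(46) - (-9 + 2²)² = 46*(57 + 46 - 14*46³) - (-9 + 2²)² = 46*(57 + 46 - 14*97336) - (-9 + 4)² = 46*(57 + 46 - 1362704) - 1*(-5)² = 46*(-1362601) - 1*25 = -62679646 - 25 = -62679671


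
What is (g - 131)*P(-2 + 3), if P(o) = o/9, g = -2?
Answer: -133/9 ≈ -14.778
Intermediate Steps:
P(o) = o/9 (P(o) = o*(1/9) = o/9)
(g - 131)*P(-2 + 3) = (-2 - 131)*((-2 + 3)/9) = -133/9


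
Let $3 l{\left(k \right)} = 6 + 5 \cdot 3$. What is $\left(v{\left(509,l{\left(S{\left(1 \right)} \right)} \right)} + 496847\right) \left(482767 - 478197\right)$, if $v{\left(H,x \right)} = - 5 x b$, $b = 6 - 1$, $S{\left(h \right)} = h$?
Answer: $2269791040$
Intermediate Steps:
$l{\left(k \right)} = 7$ ($l{\left(k \right)} = \frac{6 + 5 \cdot 3}{3} = \frac{6 + 15}{3} = \frac{1}{3} \cdot 21 = 7$)
$b = 5$
$v{\left(H,x \right)} = - 25 x$ ($v{\left(H,x \right)} = - 5 x 5 = - 25 x$)
$\left(v{\left(509,l{\left(S{\left(1 \right)} \right)} \right)} + 496847\right) \left(482767 - 478197\right) = \left(\left(-25\right) 7 + 496847\right) \left(482767 - 478197\right) = \left(-175 + 496847\right) 4570 = 496672 \cdot 4570 = 2269791040$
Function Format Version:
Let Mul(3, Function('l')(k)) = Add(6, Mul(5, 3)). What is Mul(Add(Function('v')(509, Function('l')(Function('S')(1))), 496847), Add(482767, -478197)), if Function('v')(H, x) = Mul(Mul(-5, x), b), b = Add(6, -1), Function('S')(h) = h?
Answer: 2269791040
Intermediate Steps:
Function('l')(k) = 7 (Function('l')(k) = Mul(Rational(1, 3), Add(6, Mul(5, 3))) = Mul(Rational(1, 3), Add(6, 15)) = Mul(Rational(1, 3), 21) = 7)
b = 5
Function('v')(H, x) = Mul(-25, x) (Function('v')(H, x) = Mul(Mul(-5, x), 5) = Mul(-25, x))
Mul(Add(Function('v')(509, Function('l')(Function('S')(1))), 496847), Add(482767, -478197)) = Mul(Add(Mul(-25, 7), 496847), Add(482767, -478197)) = Mul(Add(-175, 496847), 4570) = Mul(496672, 4570) = 2269791040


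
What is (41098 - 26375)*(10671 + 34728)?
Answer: 668409477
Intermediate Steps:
(41098 - 26375)*(10671 + 34728) = 14723*45399 = 668409477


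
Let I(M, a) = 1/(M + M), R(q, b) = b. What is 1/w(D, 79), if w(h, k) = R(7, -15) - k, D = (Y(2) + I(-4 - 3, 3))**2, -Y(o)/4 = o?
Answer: -1/94 ≈ -0.010638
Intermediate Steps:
I(M, a) = 1/(2*M)
Y(o) = -4*o
D = 12769/196 (D = (-4*2 + 1/(2*(-4 - 3)))**2 = (-8 + (1/2)/(-7))**2 = (-8 + (1/2)*(-1/7))**2 = (-8 - 1/14)**2 = (-113/14)**2 = 12769/196 ≈ 65.148)
w(h, k) = -15 - k
1/w(D, 79) = 1/(-15 - 1*79) = 1/(-15 - 79) = 1/(-94) = -1/94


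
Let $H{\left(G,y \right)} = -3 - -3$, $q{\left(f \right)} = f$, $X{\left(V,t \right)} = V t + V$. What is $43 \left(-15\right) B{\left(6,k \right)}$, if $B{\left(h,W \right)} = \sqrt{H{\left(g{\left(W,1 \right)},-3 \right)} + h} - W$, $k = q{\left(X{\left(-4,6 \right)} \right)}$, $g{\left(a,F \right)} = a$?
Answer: $-18060 - 645 \sqrt{6} \approx -19640.0$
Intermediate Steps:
$X{\left(V,t \right)} = V + V t$
$H{\left(G,y \right)} = 0$ ($H{\left(G,y \right)} = -3 + 3 = 0$)
$k = -28$ ($k = - 4 \left(1 + 6\right) = \left(-4\right) 7 = -28$)
$B{\left(h,W \right)} = \sqrt{h} - W$ ($B{\left(h,W \right)} = \sqrt{0 + h} - W = \sqrt{h} - W$)
$43 \left(-15\right) B{\left(6,k \right)} = 43 \left(-15\right) \left(\sqrt{6} - -28\right) = - 645 \left(\sqrt{6} + 28\right) = - 645 \left(28 + \sqrt{6}\right) = -18060 - 645 \sqrt{6}$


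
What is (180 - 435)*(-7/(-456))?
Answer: -595/152 ≈ -3.9145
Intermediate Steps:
(180 - 435)*(-7/(-456)) = -(-1785)*(-1)/456 = -255*7/456 = -595/152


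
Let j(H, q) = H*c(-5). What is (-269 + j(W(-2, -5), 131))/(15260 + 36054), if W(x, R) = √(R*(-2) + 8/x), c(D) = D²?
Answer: -269/51314 + 25*√6/51314 ≈ -0.0040489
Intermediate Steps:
W(x, R) = √(-2*R + 8/x)
j(H, q) = 25*H (j(H, q) = H*(-5)² = H*25 = 25*H)
(-269 + j(W(-2, -5), 131))/(15260 + 36054) = (-269 + 25*√(-2*(-5) + 8/(-2)))/(15260 + 36054) = (-269 + 25*√(10 + 8*(-½)))/51314 = (-269 + 25*√(10 - 4))*(1/51314) = (-269 + 25*√6)*(1/51314) = -269/51314 + 25*√6/51314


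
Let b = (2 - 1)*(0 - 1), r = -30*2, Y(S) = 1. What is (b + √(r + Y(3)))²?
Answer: (1 - I*√59)² ≈ -58.0 - 15.362*I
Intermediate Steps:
r = -60
b = -1 (b = 1*(-1) = -1)
(b + √(r + Y(3)))² = (-1 + √(-60 + 1))² = (-1 + √(-59))² = (-1 + I*√59)²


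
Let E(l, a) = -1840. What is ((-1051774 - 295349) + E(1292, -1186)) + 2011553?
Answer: 662590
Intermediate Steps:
((-1051774 - 295349) + E(1292, -1186)) + 2011553 = ((-1051774 - 295349) - 1840) + 2011553 = (-1347123 - 1840) + 2011553 = -1348963 + 2011553 = 662590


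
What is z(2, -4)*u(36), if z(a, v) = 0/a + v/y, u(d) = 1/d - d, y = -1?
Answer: -1295/9 ≈ -143.89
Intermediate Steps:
z(a, v) = -v (z(a, v) = 0/a + v/(-1) = 0 + v*(-1) = 0 - v = -v)
z(2, -4)*u(36) = (-1*(-4))*(1/36 - 1*36) = 4*(1/36 - 36) = 4*(-1295/36) = -1295/9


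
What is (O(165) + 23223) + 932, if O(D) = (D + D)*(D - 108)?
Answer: 42965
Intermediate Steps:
O(D) = 2*D*(-108 + D) (O(D) = (2*D)*(-108 + D) = 2*D*(-108 + D))
(O(165) + 23223) + 932 = (2*165*(-108 + 165) + 23223) + 932 = (2*165*57 + 23223) + 932 = (18810 + 23223) + 932 = 42033 + 932 = 42965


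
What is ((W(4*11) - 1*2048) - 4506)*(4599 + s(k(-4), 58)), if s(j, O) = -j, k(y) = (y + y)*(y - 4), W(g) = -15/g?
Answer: -1307853185/44 ≈ -2.9724e+7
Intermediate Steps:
k(y) = 2*y*(-4 + y) (k(y) = (2*y)*(-4 + y) = 2*y*(-4 + y))
((W(4*11) - 1*2048) - 4506)*(4599 + s(k(-4), 58)) = ((-15/(4*11) - 1*2048) - 4506)*(4599 - 2*(-4)*(-4 - 4)) = ((-15/44 - 2048) - 4506)*(4599 - 2*(-4)*(-8)) = ((-15*1/44 - 2048) - 4506)*(4599 - 1*64) = ((-15/44 - 2048) - 4506)*(4599 - 64) = (-90127/44 - 4506)*4535 = -288391/44*4535 = -1307853185/44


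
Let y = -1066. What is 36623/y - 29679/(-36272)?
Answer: -648375821/19332976 ≈ -33.537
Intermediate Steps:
36623/y - 29679/(-36272) = 36623/(-1066) - 29679/(-36272) = 36623*(-1/1066) - 29679*(-1/36272) = -36623/1066 + 29679/36272 = -648375821/19332976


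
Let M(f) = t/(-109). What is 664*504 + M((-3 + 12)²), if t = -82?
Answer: 36477586/109 ≈ 3.3466e+5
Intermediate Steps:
M(f) = 82/109 (M(f) = -82/(-109) = -82*(-1/109) = 82/109)
664*504 + M((-3 + 12)²) = 664*504 + 82/109 = 334656 + 82/109 = 36477586/109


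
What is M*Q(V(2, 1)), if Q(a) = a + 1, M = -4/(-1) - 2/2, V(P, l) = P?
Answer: 9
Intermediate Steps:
M = 3 (M = -4*(-1) - 2*1/2 = 4 - 1 = 3)
Q(a) = 1 + a
M*Q(V(2, 1)) = 3*(1 + 2) = 3*3 = 9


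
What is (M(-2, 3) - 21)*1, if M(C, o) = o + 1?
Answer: -17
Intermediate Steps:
M(C, o) = 1 + o
(M(-2, 3) - 21)*1 = ((1 + 3) - 21)*1 = (4 - 21)*1 = -17*1 = -17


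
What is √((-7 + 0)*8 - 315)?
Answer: I*√371 ≈ 19.261*I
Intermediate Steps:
√((-7 + 0)*8 - 315) = √(-7*8 - 315) = √(-56 - 315) = √(-371) = I*√371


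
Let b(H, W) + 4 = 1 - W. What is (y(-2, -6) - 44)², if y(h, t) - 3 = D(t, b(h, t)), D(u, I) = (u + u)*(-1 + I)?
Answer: 4225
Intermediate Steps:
b(H, W) = -3 - W (b(H, W) = -4 + (1 - W) = -3 - W)
D(u, I) = 2*u*(-1 + I) (D(u, I) = (2*u)*(-1 + I) = 2*u*(-1 + I))
y(h, t) = 3 + 2*t*(-4 - t) (y(h, t) = 3 + 2*t*(-1 + (-3 - t)) = 3 + 2*t*(-4 - t))
(y(-2, -6) - 44)² = ((3 - 2*(-6)*(4 - 6)) - 44)² = ((3 - 2*(-6)*(-2)) - 44)² = ((3 - 24) - 44)² = (-21 - 44)² = (-65)² = 4225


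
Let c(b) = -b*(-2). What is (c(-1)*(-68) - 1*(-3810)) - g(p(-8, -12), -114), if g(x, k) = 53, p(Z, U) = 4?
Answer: 3893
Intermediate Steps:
c(b) = 2*b
(c(-1)*(-68) - 1*(-3810)) - g(p(-8, -12), -114) = ((2*(-1))*(-68) - 1*(-3810)) - 1*53 = (-2*(-68) + 3810) - 53 = (136 + 3810) - 53 = 3946 - 53 = 3893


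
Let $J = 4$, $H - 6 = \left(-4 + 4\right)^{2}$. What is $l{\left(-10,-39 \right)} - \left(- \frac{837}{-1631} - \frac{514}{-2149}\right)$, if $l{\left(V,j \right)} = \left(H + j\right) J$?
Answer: $- \frac{66471365}{500717} \approx -132.75$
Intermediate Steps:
$H = 6$ ($H = 6 + \left(-4 + 4\right)^{2} = 6 + 0^{2} = 6 + 0 = 6$)
$l{\left(V,j \right)} = 24 + 4 j$ ($l{\left(V,j \right)} = \left(6 + j\right) 4 = 24 + 4 j$)
$l{\left(-10,-39 \right)} - \left(- \frac{837}{-1631} - \frac{514}{-2149}\right) = \left(24 + 4 \left(-39\right)\right) - \left(- \frac{837}{-1631} - \frac{514}{-2149}\right) = \left(24 - 156\right) - \left(\left(-837\right) \left(- \frac{1}{1631}\right) - - \frac{514}{2149}\right) = -132 - \left(\frac{837}{1631} + \frac{514}{2149}\right) = -132 - \frac{376721}{500717} = - \frac{66471365}{500717}$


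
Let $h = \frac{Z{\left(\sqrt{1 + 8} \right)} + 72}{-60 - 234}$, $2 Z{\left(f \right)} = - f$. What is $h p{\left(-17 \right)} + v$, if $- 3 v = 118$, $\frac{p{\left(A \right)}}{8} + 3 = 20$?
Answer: $- \frac{10576}{147} \approx -71.946$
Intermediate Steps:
$p{\left(A \right)} = 136$ ($p{\left(A \right)} = -24 + 8 \cdot 20 = -24 + 160 = 136$)
$v = - \frac{118}{3}$ ($v = \left(- \frac{1}{3}\right) 118 = - \frac{118}{3} \approx -39.333$)
$Z{\left(f \right)} = - \frac{f}{2}$ ($Z{\left(f \right)} = \frac{\left(-1\right) f}{2} = - \frac{f}{2}$)
$h = - \frac{47}{196}$ ($h = \frac{- \frac{\sqrt{1 + 8}}{2} + 72}{-60 - 234} = \frac{- \frac{\sqrt{9}}{2} + 72}{-294} = \left(\left(- \frac{1}{2}\right) 3 + 72\right) \left(- \frac{1}{294}\right) = \left(- \frac{3}{2} + 72\right) \left(- \frac{1}{294}\right) = \frac{141}{2} \left(- \frac{1}{294}\right) = - \frac{47}{196} \approx -0.2398$)
$h p{\left(-17 \right)} + v = \left(- \frac{47}{196}\right) 136 - \frac{118}{3} = - \frac{1598}{49} - \frac{118}{3} = - \frac{10576}{147}$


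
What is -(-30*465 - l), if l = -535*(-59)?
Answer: 45515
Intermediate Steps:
l = 31565
-(-30*465 - l) = -(-30*465 - 1*31565) = -(-13950 - 31565) = -1*(-45515) = 45515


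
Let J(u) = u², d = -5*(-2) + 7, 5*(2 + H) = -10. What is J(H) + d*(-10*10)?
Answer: -1684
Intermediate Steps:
H = -4 (H = -2 + (⅕)*(-10) = -2 - 2 = -4)
d = 17 (d = 10 + 7 = 17)
J(H) + d*(-10*10) = (-4)² + 17*(-10*10) = 16 + 17*(-100) = 16 - 1700 = -1684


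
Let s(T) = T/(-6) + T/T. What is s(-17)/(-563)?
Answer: -23/3378 ≈ -0.0068088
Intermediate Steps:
s(T) = 1 - T/6 (s(T) = T*(-1/6) + 1 = -T/6 + 1 = 1 - T/6)
s(-17)/(-563) = (1 - 1/6*(-17))/(-563) = (1 + 17/6)*(-1/563) = (23/6)*(-1/563) = -23/3378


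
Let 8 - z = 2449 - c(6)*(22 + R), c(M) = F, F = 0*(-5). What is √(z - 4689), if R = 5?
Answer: I*√7130 ≈ 84.439*I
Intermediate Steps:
F = 0
c(M) = 0
z = -2441 (z = 8 - (2449 - 0*(22 + 5)) = 8 - (2449 - 0*27) = 8 - (2449 - 1*0) = 8 - (2449 + 0) = 8 - 1*2449 = 8 - 2449 = -2441)
√(z - 4689) = √(-2441 - 4689) = √(-7130) = I*√7130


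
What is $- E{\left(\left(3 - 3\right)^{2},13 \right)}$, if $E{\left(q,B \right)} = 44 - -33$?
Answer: $-77$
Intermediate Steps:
$E{\left(q,B \right)} = 77$ ($E{\left(q,B \right)} = 44 + 33 = 77$)
$- E{\left(\left(3 - 3\right)^{2},13 \right)} = \left(-1\right) 77 = -77$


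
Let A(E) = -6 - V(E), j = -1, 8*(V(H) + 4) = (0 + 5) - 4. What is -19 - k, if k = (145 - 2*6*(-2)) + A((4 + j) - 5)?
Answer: -1487/8 ≈ -185.88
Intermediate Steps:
V(H) = -31/8 (V(H) = -4 + ((0 + 5) - 4)/8 = -4 + (5 - 4)/8 = -4 + (1/8)*1 = -4 + 1/8 = -31/8)
A(E) = -17/8 (A(E) = -6 - 1*(-31/8) = -6 + 31/8 = -17/8)
k = 1335/8 (k = (145 - 2*6*(-2)) - 17/8 = (145 - 12*(-2)) - 17/8 = (145 + 24) - 17/8 = 169 - 17/8 = 1335/8 ≈ 166.88)
-19 - k = -19 - 1*1335/8 = -19 - 1335/8 = -1487/8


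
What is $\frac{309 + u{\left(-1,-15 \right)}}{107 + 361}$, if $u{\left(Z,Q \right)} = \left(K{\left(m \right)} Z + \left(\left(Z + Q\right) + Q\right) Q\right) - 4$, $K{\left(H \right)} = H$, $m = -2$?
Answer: $\frac{193}{117} \approx 1.6496$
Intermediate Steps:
$u{\left(Z,Q \right)} = -4 - 2 Z + Q \left(Z + 2 Q\right)$ ($u{\left(Z,Q \right)} = \left(- 2 Z + \left(\left(Z + Q\right) + Q\right) Q\right) - 4 = \left(- 2 Z + \left(\left(Q + Z\right) + Q\right) Q\right) - 4 = \left(- 2 Z + \left(Z + 2 Q\right) Q\right) - 4 = \left(- 2 Z + Q \left(Z + 2 Q\right)\right) - 4 = -4 - 2 Z + Q \left(Z + 2 Q\right)$)
$\frac{309 + u{\left(-1,-15 \right)}}{107 + 361} = \frac{309 - \left(-13 - 450\right)}{107 + 361} = \frac{309 + \left(-4 + 2 + 2 \cdot 225 + 15\right)}{468} = \left(309 + \left(-4 + 2 + 450 + 15\right)\right) \frac{1}{468} = \left(309 + 463\right) \frac{1}{468} = 772 \cdot \frac{1}{468} = \frac{193}{117}$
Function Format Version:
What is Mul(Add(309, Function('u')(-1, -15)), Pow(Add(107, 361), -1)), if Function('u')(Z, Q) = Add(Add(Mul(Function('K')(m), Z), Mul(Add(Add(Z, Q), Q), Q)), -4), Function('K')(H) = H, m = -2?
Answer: Rational(193, 117) ≈ 1.6496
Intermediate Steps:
Function('u')(Z, Q) = Add(-4, Mul(-2, Z), Mul(Q, Add(Z, Mul(2, Q)))) (Function('u')(Z, Q) = Add(Add(Mul(-2, Z), Mul(Add(Add(Z, Q), Q), Q)), -4) = Add(Add(Mul(-2, Z), Mul(Add(Add(Q, Z), Q), Q)), -4) = Add(Add(Mul(-2, Z), Mul(Add(Z, Mul(2, Q)), Q)), -4) = Add(Add(Mul(-2, Z), Mul(Q, Add(Z, Mul(2, Q)))), -4) = Add(-4, Mul(-2, Z), Mul(Q, Add(Z, Mul(2, Q)))))
Mul(Add(309, Function('u')(-1, -15)), Pow(Add(107, 361), -1)) = Mul(Add(309, Add(-4, Mul(-2, -1), Mul(2, Pow(-15, 2)), Mul(-15, -1))), Pow(Add(107, 361), -1)) = Mul(Add(309, Add(-4, 2, Mul(2, 225), 15)), Pow(468, -1)) = Mul(Add(309, Add(-4, 2, 450, 15)), Rational(1, 468)) = Mul(Add(309, 463), Rational(1, 468)) = Mul(772, Rational(1, 468)) = Rational(193, 117)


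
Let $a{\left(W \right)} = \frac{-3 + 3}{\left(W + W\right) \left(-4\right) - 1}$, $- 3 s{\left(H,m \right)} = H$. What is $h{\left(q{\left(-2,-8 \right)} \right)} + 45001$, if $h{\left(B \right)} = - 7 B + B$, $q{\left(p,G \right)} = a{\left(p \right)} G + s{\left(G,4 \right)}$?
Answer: $44985$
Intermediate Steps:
$s{\left(H,m \right)} = - \frac{H}{3}$
$a{\left(W \right)} = 0$ ($a{\left(W \right)} = \frac{0}{2 W \left(-4\right) - 1} = \frac{0}{- 8 W - 1} = \frac{0}{-1 - 8 W} = 0$)
$q{\left(p,G \right)} = - \frac{G}{3}$ ($q{\left(p,G \right)} = 0 G - \frac{G}{3} = 0 - \frac{G}{3} = - \frac{G}{3}$)
$h{\left(B \right)} = - 6 B$
$h{\left(q{\left(-2,-8 \right)} \right)} + 45001 = - 6 \left(\left(- \frac{1}{3}\right) \left(-8\right)\right) + 45001 = \left(-6\right) \frac{8}{3} + 45001 = -16 + 45001 = 44985$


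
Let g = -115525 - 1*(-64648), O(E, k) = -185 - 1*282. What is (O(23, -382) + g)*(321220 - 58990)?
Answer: -13463937120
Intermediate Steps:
O(E, k) = -467 (O(E, k) = -185 - 282 = -467)
g = -50877 (g = -115525 + 64648 = -50877)
(O(23, -382) + g)*(321220 - 58990) = (-467 - 50877)*(321220 - 58990) = -51344*262230 = -13463937120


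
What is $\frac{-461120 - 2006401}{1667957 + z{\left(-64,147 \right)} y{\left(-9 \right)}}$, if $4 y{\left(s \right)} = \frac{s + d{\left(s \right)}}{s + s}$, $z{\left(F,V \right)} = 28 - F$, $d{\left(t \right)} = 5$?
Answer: $- \frac{22207689}{15011659} \approx -1.4794$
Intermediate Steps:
$y{\left(s \right)} = \frac{5 + s}{8 s}$ ($y{\left(s \right)} = \frac{\left(s + 5\right) \frac{1}{s + s}}{4} = \frac{\left(5 + s\right) \frac{1}{2 s}}{4} = \frac{\frac{1}{2} \frac{1}{s} \left(5 + s\right)}{4} = \frac{5 + s}{8 s}$)
$\frac{-461120 - 2006401}{1667957 + z{\left(-64,147 \right)} y{\left(-9 \right)}} = \frac{-461120 - 2006401}{1667957 + \left(28 - -64\right) \frac{5 - 9}{8 \left(-9\right)}} = - \frac{2467521}{1667957 + \left(28 + 64\right) \frac{1}{8} \left(- \frac{1}{9}\right) \left(-4\right)} = - \frac{2467521}{1667957 + 92 \cdot \frac{1}{18}} = - \frac{2467521}{1667957 + \frac{46}{9}} = - \frac{2467521}{\frac{15011659}{9}} = \left(-2467521\right) \frac{9}{15011659} = - \frac{22207689}{15011659}$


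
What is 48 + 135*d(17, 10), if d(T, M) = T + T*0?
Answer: 2343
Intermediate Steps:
d(T, M) = T (d(T, M) = T + 0 = T)
48 + 135*d(17, 10) = 48 + 135*17 = 48 + 2295 = 2343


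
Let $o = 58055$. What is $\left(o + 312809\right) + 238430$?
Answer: $609294$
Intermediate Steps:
$\left(o + 312809\right) + 238430 = \left(58055 + 312809\right) + 238430 = 370864 + 238430 = 609294$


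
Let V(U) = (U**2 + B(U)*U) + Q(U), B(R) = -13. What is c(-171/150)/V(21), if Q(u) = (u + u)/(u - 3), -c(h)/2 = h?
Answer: 171/12775 ≈ 0.013386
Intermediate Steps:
c(h) = -2*h
Q(u) = 2*u/(-3 + u) (Q(u) = (2*u)/(-3 + u) = 2*u/(-3 + u))
V(U) = U**2 - 13*U + 2*U/(-3 + U) (V(U) = (U**2 - 13*U) + 2*U/(-3 + U) = U**2 - 13*U + 2*U/(-3 + U))
c(-171/150)/V(21) = (-(-342)/150)/((21*(2 + (-13 + 21)*(-3 + 21))/(-3 + 21))) = (-(-342)/150)/((21*(2 + 8*18)/18)) = (-2*(-57/50))/((21*(1/18)*(2 + 144))) = 57/(25*((21*(1/18)*146))) = 57/(25*(511/3)) = (57/25)*(3/511) = 171/12775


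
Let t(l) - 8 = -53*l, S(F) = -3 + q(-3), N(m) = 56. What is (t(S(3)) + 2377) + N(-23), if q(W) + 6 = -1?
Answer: 2971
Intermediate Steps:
q(W) = -7 (q(W) = -6 - 1 = -7)
S(F) = -10 (S(F) = -3 - 7 = -10)
t(l) = 8 - 53*l
(t(S(3)) + 2377) + N(-23) = ((8 - 53*(-10)) + 2377) + 56 = ((8 + 530) + 2377) + 56 = (538 + 2377) + 56 = 2915 + 56 = 2971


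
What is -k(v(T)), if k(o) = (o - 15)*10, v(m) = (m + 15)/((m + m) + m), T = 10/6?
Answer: 350/3 ≈ 116.67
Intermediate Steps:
T = 5/3 (T = 10*(⅙) = 5/3 ≈ 1.6667)
v(m) = (15 + m)/(3*m) (v(m) = (15 + m)/(2*m + m) = (15 + m)/((3*m)) = (15 + m)*(1/(3*m)) = (15 + m)/(3*m))
k(o) = -150 + 10*o (k(o) = (-15 + o)*10 = -150 + 10*o)
-k(v(T)) = -(-150 + 10*((15 + 5/3)/(3*(5/3)))) = -(-150 + 10*((⅓)*(⅗)*(50/3))) = -(-150 + 10*(10/3)) = -(-150 + 100/3) = -1*(-350/3) = 350/3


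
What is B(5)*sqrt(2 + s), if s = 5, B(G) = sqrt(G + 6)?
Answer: sqrt(77) ≈ 8.7750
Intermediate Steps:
B(G) = sqrt(6 + G)
B(5)*sqrt(2 + s) = sqrt(6 + 5)*sqrt(2 + 5) = sqrt(11)*sqrt(7) = sqrt(77)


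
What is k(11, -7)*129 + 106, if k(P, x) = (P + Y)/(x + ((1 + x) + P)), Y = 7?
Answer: -1055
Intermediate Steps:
k(P, x) = (7 + P)/(1 + P + 2*x) (k(P, x) = (P + 7)/(x + ((1 + x) + P)) = (7 + P)/(x + (1 + P + x)) = (7 + P)/(1 + P + 2*x))
k(11, -7)*129 + 106 = ((7 + 11)/(1 + 11 + 2*(-7)))*129 + 106 = (18/(1 + 11 - 14))*129 + 106 = (18/(-2))*129 + 106 = -½*18*129 + 106 = -9*129 + 106 = -1161 + 106 = -1055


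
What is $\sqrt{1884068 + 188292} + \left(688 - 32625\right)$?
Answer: $-31937 + 2 \sqrt{518090} \approx -30497.0$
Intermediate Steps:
$\sqrt{1884068 + 188292} + \left(688 - 32625\right) = \sqrt{2072360} + \left(688 - 32625\right) = 2 \sqrt{518090} - 31937 = -31937 + 2 \sqrt{518090}$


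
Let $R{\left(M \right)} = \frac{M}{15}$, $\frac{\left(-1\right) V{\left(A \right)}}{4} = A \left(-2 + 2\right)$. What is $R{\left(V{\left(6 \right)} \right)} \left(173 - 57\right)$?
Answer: $0$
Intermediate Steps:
$V{\left(A \right)} = 0$ ($V{\left(A \right)} = - 4 A \left(-2 + 2\right) = - 4 A 0 = \left(-4\right) 0 = 0$)
$R{\left(M \right)} = \frac{M}{15}$ ($R{\left(M \right)} = M \frac{1}{15} = \frac{M}{15}$)
$R{\left(V{\left(6 \right)} \right)} \left(173 - 57\right) = \frac{1}{15} \cdot 0 \left(173 - 57\right) = 0 \cdot 116 = 0$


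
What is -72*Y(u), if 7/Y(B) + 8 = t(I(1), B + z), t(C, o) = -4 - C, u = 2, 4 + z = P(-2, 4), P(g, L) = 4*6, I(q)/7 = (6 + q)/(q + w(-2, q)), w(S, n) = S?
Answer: -504/37 ≈ -13.622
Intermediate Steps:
I(q) = 7*(6 + q)/(-2 + q) (I(q) = 7*((6 + q)/(q - 2)) = 7*((6 + q)/(-2 + q)) = 7*(6 + q)/(-2 + q))
P(g, L) = 24
z = 20 (z = -4 + 24 = 20)
Y(B) = 7/37 (Y(B) = 7/(-8 + (-4 - 7*(6 + 1)/(-2 + 1))) = 7/(-8 + (-4 - 7*7/(-1))) = 7/(-8 + (-4 - 7*(-1)*7)) = 7/(-8 + (-4 - 1*(-49))) = 7/(-8 + (-4 + 49)) = 7/(-8 + 45) = 7/37)
-72*Y(u) = -72*7/37 = -504/37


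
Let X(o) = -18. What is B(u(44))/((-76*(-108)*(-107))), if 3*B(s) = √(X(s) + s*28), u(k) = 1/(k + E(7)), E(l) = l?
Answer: -I*√45390/134373168 ≈ -1.5855e-6*I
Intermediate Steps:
u(k) = 1/(7 + k) (u(k) = 1/(k + 7) = 1/(7 + k))
B(s) = √(-18 + 28*s)/3 (B(s) = √(-18 + s*28)/3 = √(-18 + 28*s)/3)
B(u(44))/((-76*(-108)*(-107))) = (√(-18 + 28/(7 + 44))/3)/((-76*(-108)*(-107))) = (√(-18 + 28/51)/3)/((8208*(-107))) = (√(-18 + 28*(1/51))/3)/(-878256) = (√(-18 + 28/51)/3)*(-1/878256) = (√(-890/51)/3)*(-1/878256) = ((I*√45390/51)/3)*(-1/878256) = (I*√45390/153)*(-1/878256) = -I*√45390/134373168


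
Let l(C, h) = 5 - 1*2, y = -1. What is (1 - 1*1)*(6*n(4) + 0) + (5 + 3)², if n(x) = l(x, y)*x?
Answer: 64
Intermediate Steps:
l(C, h) = 3 (l(C, h) = 5 - 2 = 3)
n(x) = 3*x
(1 - 1*1)*(6*n(4) + 0) + (5 + 3)² = (1 - 1*1)*(6*(3*4) + 0) + (5 + 3)² = (1 - 1)*(6*12 + 0) + 8² = 0*(72 + 0) + 64 = 0*72 + 64 = 0 + 64 = 64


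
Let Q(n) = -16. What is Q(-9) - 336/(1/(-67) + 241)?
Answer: -46808/2691 ≈ -17.394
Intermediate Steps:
Q(-9) - 336/(1/(-67) + 241) = -16 - 336/(1/(-67) + 241) = -16 - 336/(-1/67 + 241) = -16 - 336/16146/67 = -16 - 336*67/16146 = -16 - 3752/2691 = -46808/2691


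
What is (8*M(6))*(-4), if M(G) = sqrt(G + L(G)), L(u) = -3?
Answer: -32*sqrt(3) ≈ -55.426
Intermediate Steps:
M(G) = sqrt(-3 + G) (M(G) = sqrt(G - 3) = sqrt(-3 + G))
(8*M(6))*(-4) = (8*sqrt(-3 + 6))*(-4) = (8*sqrt(3))*(-4) = -32*sqrt(3)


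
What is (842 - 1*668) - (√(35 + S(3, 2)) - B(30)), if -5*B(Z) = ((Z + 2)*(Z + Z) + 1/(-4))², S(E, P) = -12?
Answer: -58953121/80 - √23 ≈ -7.3692e+5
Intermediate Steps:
B(Z) = -(-¼ + 2*Z*(2 + Z))²/5 (B(Z) = -((Z + 2)*(Z + Z) + 1/(-4))²/5 = -((2 + Z)*(2*Z) - ¼)²/5 = -(2*Z*(2 + Z) - ¼)²/5 = -(-¼ + 2*Z*(2 + Z))²/5)
(842 - 1*668) - (√(35 + S(3, 2)) - B(30)) = (842 - 1*668) - (√(35 - 12) - (-1)*(-1 + 8*30² + 16*30)²/80) = (842 - 668) - (√23 - (-1)*(-1 + 8*900 + 480)²/80) = 174 - (√23 - (-1)*(-1 + 7200 + 480)²/80) = 174 - (√23 - (-1)*7679²/80) = 174 - (√23 - (-1)*58967041/80) = 174 - (√23 - 1*(-58967041/80)) = 174 - (√23 + 58967041/80) = 174 - (58967041/80 + √23) = 174 + (-58967041/80 - √23) = -58953121/80 - √23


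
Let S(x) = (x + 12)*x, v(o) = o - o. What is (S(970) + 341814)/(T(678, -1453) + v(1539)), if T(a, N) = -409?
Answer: -1294354/409 ≈ -3164.7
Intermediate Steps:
v(o) = 0
S(x) = x*(12 + x) (S(x) = (12 + x)*x = x*(12 + x))
(S(970) + 341814)/(T(678, -1453) + v(1539)) = (970*(12 + 970) + 341814)/(-409 + 0) = (970*982 + 341814)/(-409) = (952540 + 341814)*(-1/409) = 1294354*(-1/409) = -1294354/409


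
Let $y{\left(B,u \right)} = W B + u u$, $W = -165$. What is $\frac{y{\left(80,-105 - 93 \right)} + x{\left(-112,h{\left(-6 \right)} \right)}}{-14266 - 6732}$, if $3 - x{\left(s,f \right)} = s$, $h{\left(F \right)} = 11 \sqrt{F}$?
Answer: $- \frac{26119}{20998} \approx -1.2439$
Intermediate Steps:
$y{\left(B,u \right)} = u^{2} - 165 B$ ($y{\left(B,u \right)} = - 165 B + u u = - 165 B + u^{2} = u^{2} - 165 B$)
$x{\left(s,f \right)} = 3 - s$
$\frac{y{\left(80,-105 - 93 \right)} + x{\left(-112,h{\left(-6 \right)} \right)}}{-14266 - 6732} = \frac{\left(\left(-105 - 93\right)^{2} - 13200\right) + \left(3 - -112\right)}{-14266 - 6732} = \frac{\left(\left(-198\right)^{2} - 13200\right) + \left(3 + 112\right)}{-20998} = \left(\left(39204 - 13200\right) + 115\right) \left(- \frac{1}{20998}\right) = \left(26004 + 115\right) \left(- \frac{1}{20998}\right) = 26119 \left(- \frac{1}{20998}\right) = - \frac{26119}{20998}$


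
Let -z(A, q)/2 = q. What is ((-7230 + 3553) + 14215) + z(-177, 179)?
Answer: 10180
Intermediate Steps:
z(A, q) = -2*q
((-7230 + 3553) + 14215) + z(-177, 179) = ((-7230 + 3553) + 14215) - 2*179 = (-3677 + 14215) - 358 = 10538 - 358 = 10180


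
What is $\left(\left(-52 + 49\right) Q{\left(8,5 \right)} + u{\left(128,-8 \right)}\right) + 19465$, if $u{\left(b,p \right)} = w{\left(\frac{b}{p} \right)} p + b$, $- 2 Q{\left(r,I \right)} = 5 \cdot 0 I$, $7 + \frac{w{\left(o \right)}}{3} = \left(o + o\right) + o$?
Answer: $20913$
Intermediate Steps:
$w{\left(o \right)} = -21 + 9 o$ ($w{\left(o \right)} = -21 + 3 \left(\left(o + o\right) + o\right) = -21 + 3 \left(2 o + o\right) = -21 + 3 \cdot 3 o = -21 + 9 o$)
$Q{\left(r,I \right)} = 0$ ($Q{\left(r,I \right)} = - \frac{5 \cdot 0 I}{2} = - \frac{0 I}{2} = \left(- \frac{1}{2}\right) 0 = 0$)
$u{\left(b,p \right)} = b + p \left(-21 + \frac{9 b}{p}\right)$ ($u{\left(b,p \right)} = \left(-21 + 9 \frac{b}{p}\right) p + b = \left(-21 + \frac{9 b}{p}\right) p + b = p \left(-21 + \frac{9 b}{p}\right) + b = b + p \left(-21 + \frac{9 b}{p}\right)$)
$\left(\left(-52 + 49\right) Q{\left(8,5 \right)} + u{\left(128,-8 \right)}\right) + 19465 = \left(\left(-52 + 49\right) 0 + \left(\left(-21\right) \left(-8\right) + 10 \cdot 128\right)\right) + 19465 = \left(\left(-3\right) 0 + \left(168 + 1280\right)\right) + 19465 = \left(0 + 1448\right) + 19465 = 1448 + 19465 = 20913$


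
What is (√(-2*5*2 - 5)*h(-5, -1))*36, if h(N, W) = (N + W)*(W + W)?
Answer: 2160*I ≈ 2160.0*I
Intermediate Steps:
h(N, W) = 2*W*(N + W) (h(N, W) = (N + W)*(2*W) = 2*W*(N + W))
(√(-2*5*2 - 5)*h(-5, -1))*36 = (√(-2*5*2 - 5)*(2*(-1)*(-5 - 1)))*36 = (√(-10*2 - 5)*(2*(-1)*(-6)))*36 = (√(-20 - 5)*12)*36 = (√(-25)*12)*36 = ((5*I)*12)*36 = (60*I)*36 = 2160*I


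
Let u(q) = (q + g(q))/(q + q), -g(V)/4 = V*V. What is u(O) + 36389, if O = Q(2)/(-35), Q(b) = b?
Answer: 2547273/70 ≈ 36390.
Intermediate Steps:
g(V) = -4*V**2 (g(V) = -4*V*V = -4*V**2)
O = -2/35 (O = 2/(-35) = 2*(-1/35) = -2/35 ≈ -0.057143)
u(q) = (q - 4*q**2)/(2*q) (u(q) = (q - 4*q**2)/(q + q) = (q - 4*q**2)/((2*q)) = (q - 4*q**2)*(1/(2*q)) = (q - 4*q**2)/(2*q))
u(O) + 36389 = (1/2 - 2*(-2/35)) + 36389 = (1/2 + 4/35) + 36389 = 43/70 + 36389 = 2547273/70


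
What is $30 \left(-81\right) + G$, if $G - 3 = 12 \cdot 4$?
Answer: $-2379$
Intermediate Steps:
$G = 51$ ($G = 3 + 12 \cdot 4 = 3 + 48 = 51$)
$30 \left(-81\right) + G = 30 \left(-81\right) + 51 = -2430 + 51 = -2379$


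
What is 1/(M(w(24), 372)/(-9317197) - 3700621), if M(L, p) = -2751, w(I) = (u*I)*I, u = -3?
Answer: -9317197/34479414876586 ≈ -2.7022e-7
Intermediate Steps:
w(I) = -3*I**2 (w(I) = (-3*I)*I = -3*I**2)
1/(M(w(24), 372)/(-9317197) - 3700621) = 1/(-2751/(-9317197) - 3700621) = 1/(-2751*(-1/9317197) - 3700621) = 1/(2751/9317197 - 3700621) = 1/(-34479414876586/9317197) = -9317197/34479414876586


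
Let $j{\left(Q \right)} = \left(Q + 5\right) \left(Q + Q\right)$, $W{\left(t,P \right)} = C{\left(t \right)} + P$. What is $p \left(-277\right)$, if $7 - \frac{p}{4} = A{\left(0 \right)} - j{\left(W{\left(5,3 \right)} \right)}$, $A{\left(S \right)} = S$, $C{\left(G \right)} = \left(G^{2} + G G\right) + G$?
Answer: $-8105020$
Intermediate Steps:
$C{\left(G \right)} = G + 2 G^{2}$ ($C{\left(G \right)} = \left(G^{2} + G^{2}\right) + G = 2 G^{2} + G = G + 2 G^{2}$)
$W{\left(t,P \right)} = P + t \left(1 + 2 t\right)$ ($W{\left(t,P \right)} = t \left(1 + 2 t\right) + P = P + t \left(1 + 2 t\right)$)
$j{\left(Q \right)} = 2 Q \left(5 + Q\right)$ ($j{\left(Q \right)} = \left(5 + Q\right) 2 Q = 2 Q \left(5 + Q\right)$)
$p = 29260$ ($p = 28 - 4 \left(0 - 2 \left(3 + 5 \left(1 + 2 \cdot 5\right)\right) \left(5 + \left(3 + 5 \left(1 + 2 \cdot 5\right)\right)\right)\right) = 28 - 4 \left(0 - 2 \left(3 + 5 \left(1 + 10\right)\right) \left(5 + \left(3 + 5 \left(1 + 10\right)\right)\right)\right) = 28 - 4 \left(0 - 2 \left(3 + 5 \cdot 11\right) \left(5 + \left(3 + 5 \cdot 11\right)\right)\right) = 28 - 4 \left(0 - 2 \left(3 + 55\right) \left(5 + \left(3 + 55\right)\right)\right) = 28 - 4 \left(0 - 2 \cdot 58 \left(5 + 58\right)\right) = 28 - 4 \left(0 - 2 \cdot 58 \cdot 63\right) = 28 - 4 \left(0 - 7308\right) = 28 - -29232 = 28 + 29232 = 29260$)
$p \left(-277\right) = 29260 \left(-277\right) = -8105020$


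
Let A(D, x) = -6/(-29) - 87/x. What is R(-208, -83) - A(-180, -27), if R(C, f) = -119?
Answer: -31954/261 ≈ -122.43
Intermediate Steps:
A(D, x) = 6/29 - 87/x (A(D, x) = -6*(-1/29) - 87/x = 6/29 - 87/x)
R(-208, -83) - A(-180, -27) = -119 - (6/29 - 87/(-27)) = -119 - (6/29 - 87*(-1/27)) = -119 - (6/29 + 29/9) = -119 - 1*895/261 = -119 - 895/261 = -31954/261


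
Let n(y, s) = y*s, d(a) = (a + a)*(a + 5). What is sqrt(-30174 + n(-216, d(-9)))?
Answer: I*sqrt(45726) ≈ 213.84*I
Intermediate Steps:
d(a) = 2*a*(5 + a) (d(a) = (2*a)*(5 + a) = 2*a*(5 + a))
n(y, s) = s*y
sqrt(-30174 + n(-216, d(-9))) = sqrt(-30174 + (2*(-9)*(5 - 9))*(-216)) = sqrt(-30174 + (2*(-9)*(-4))*(-216)) = sqrt(-30174 + 72*(-216)) = sqrt(-30174 - 15552) = sqrt(-45726) = I*sqrt(45726)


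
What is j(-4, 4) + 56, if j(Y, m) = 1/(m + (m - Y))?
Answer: 673/12 ≈ 56.083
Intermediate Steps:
j(Y, m) = 1/(-Y + 2*m)
j(-4, 4) + 56 = 1/(-1*(-4) + 2*4) + 56 = 1/(4 + 8) + 56 = 1/12 + 56 = 673/12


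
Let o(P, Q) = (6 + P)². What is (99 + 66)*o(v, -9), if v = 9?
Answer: 37125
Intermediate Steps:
(99 + 66)*o(v, -9) = (99 + 66)*(6 + 9)² = 165*15² = 165*225 = 37125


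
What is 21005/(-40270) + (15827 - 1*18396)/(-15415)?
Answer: -44067689/124152410 ≈ -0.35495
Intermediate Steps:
21005/(-40270) + (15827 - 1*18396)/(-15415) = 21005*(-1/40270) + (15827 - 18396)*(-1/15415) = -4201/8054 - 2569*(-1/15415) = -4201/8054 + 2569/15415 = -44067689/124152410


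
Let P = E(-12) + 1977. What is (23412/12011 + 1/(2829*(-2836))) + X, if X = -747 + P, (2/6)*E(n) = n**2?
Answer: 160346102320525/96364781484 ≈ 1663.9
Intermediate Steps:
E(n) = 3*n**2
P = 2409 (P = 3*(-12)**2 + 1977 = 3*144 + 1977 = 432 + 1977 = 2409)
X = 1662 (X = -747 + 2409 = 1662)
(23412/12011 + 1/(2829*(-2836))) + X = (23412/12011 + 1/(2829*(-2836))) + 1662 = (23412*(1/12011) + (1/2829)*(-1/2836)) + 1662 = (23412/12011 - 1/8023044) + 1662 = 187835494117/96364781484 + 1662 = 160346102320525/96364781484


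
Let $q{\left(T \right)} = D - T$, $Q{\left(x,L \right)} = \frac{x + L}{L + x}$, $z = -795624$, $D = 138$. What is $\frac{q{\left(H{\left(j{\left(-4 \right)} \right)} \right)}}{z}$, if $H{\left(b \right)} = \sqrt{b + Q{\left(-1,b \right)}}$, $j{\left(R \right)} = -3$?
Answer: $- \frac{23}{132604} + \frac{i \sqrt{2}}{795624} \approx -0.00017345 + 1.7775 \cdot 10^{-6} i$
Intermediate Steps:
$Q{\left(x,L \right)} = 1$ ($Q{\left(x,L \right)} = \frac{L + x}{L + x} = 1$)
$H{\left(b \right)} = \sqrt{1 + b}$ ($H{\left(b \right)} = \sqrt{b + 1} = \sqrt{1 + b}$)
$q{\left(T \right)} = 138 - T$
$\frac{q{\left(H{\left(j{\left(-4 \right)} \right)} \right)}}{z} = \frac{138 - \sqrt{1 - 3}}{-795624} = \left(138 - \sqrt{-2}\right) \left(- \frac{1}{795624}\right) = \left(138 - i \sqrt{2}\right) \left(- \frac{1}{795624}\right) = - \frac{23}{132604} + \frac{i \sqrt{2}}{795624}$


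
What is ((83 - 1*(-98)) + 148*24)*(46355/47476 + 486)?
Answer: 86305806503/47476 ≈ 1.8179e+6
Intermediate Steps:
((83 - 1*(-98)) + 148*24)*(46355/47476 + 486) = ((83 + 98) + 3552)*(46355*(1/47476) + 486) = (181 + 3552)*(46355/47476 + 486) = 3733*(23119691/47476) = 86305806503/47476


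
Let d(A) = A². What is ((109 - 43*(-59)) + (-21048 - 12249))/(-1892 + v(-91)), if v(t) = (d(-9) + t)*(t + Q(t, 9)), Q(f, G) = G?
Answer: 30651/1072 ≈ 28.592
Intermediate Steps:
v(t) = (9 + t)*(81 + t) (v(t) = ((-9)² + t)*(t + 9) = (81 + t)*(9 + t) = (9 + t)*(81 + t))
((109 - 43*(-59)) + (-21048 - 12249))/(-1892 + v(-91)) = ((109 - 43*(-59)) + (-21048 - 12249))/(-1892 + (729 + (-91)² + 90*(-91))) = ((109 + 2537) - 33297)/(-1892 + (729 + 8281 - 8190)) = (2646 - 33297)/(-1892 + 820) = -30651/(-1072) = -30651*(-1/1072) = 30651/1072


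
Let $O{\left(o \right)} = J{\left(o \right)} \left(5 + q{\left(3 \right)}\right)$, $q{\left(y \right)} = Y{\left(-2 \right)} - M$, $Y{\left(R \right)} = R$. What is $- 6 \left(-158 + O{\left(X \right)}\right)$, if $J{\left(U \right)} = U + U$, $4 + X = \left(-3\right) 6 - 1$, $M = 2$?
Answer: $1224$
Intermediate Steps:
$q{\left(y \right)} = -4$ ($q{\left(y \right)} = -2 - 2 = -4$)
$X = -23$ ($X = -4 - 19 = -23$)
$J{\left(U \right)} = 2 U$
$O{\left(o \right)} = 2 o$ ($O{\left(o \right)} = 2 o \left(5 - 4\right) = 2 o 1 = 2 o$)
$- 6 \left(-158 + O{\left(X \right)}\right) = - 6 \left(-158 + 2 \left(-23\right)\right) = - 6 \left(-158 - 46\right) = \left(-6\right) \left(-204\right) = 1224$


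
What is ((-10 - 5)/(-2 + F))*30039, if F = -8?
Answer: 90117/2 ≈ 45059.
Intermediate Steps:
((-10 - 5)/(-2 + F))*30039 = ((-10 - 5)/(-2 - 8))*30039 = -15/(-10)*30039 = -15*(-⅒)*30039 = (3/2)*30039 = 90117/2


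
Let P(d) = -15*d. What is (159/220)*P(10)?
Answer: -2385/22 ≈ -108.41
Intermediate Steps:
(159/220)*P(10) = (159/220)*(-15*10) = (159*(1/220))*(-150) = (159/220)*(-150) = -2385/22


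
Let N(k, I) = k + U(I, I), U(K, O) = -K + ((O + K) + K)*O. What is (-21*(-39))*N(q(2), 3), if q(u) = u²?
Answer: 22932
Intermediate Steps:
U(K, O) = -K + O*(O + 2*K) (U(K, O) = -K + ((K + O) + K)*O = -K + (O + 2*K)*O = -K + O*(O + 2*K))
N(k, I) = k - I + 3*I² (N(k, I) = k + (I² - I + 2*I*I) = k + (I² - I + 2*I²) = k + (-I + 3*I²) = k - I + 3*I²)
(-21*(-39))*N(q(2), 3) = (-21*(-39))*(2² - 1*3 + 3*3²) = 819*(4 - 3 + 3*9) = 819*(4 - 3 + 27) = 819*28 = 22932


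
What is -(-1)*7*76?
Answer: 532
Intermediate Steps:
-(-1)*7*76 = -1*(-7)*76 = 7*76 = 532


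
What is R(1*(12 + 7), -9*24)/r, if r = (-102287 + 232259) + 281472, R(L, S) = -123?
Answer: -41/137148 ≈ -0.00029895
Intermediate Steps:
r = 411444 (r = 129972 + 281472 = 411444)
R(1*(12 + 7), -9*24)/r = -123/411444 = -123*1/411444 = -41/137148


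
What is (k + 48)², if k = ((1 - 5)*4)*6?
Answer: 2304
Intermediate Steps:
k = -96 (k = -4*4*6 = -16*6 = -96)
(k + 48)² = (-96 + 48)² = (-48)² = 2304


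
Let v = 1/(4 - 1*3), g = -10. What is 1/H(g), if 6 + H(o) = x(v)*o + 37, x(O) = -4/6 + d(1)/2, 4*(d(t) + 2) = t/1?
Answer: 12/557 ≈ 0.021544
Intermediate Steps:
d(t) = -2 + t/4 (d(t) = -2 + (t/1)/4 = -2 + (t*1)/4 = -2 + t/4)
v = 1 (v = 1/(4 - 3) = 1/1 = 1*1 = 1)
x(O) = -37/24 (x(O) = -4/6 + (-2 + (¼)*1)/2 = -4*⅙ + (-2 + ¼)*(½) = -⅔ - 7/4*½ = -⅔ - 7/8 = -37/24)
H(o) = 31 - 37*o/24 (H(o) = -6 + (-37*o/24 + 37) = -6 + (37 - 37*o/24) = 31 - 37*o/24)
1/H(g) = 1/(31 - 37/24*(-10)) = 1/(31 + 185/12) = 1/(557/12) = 12/557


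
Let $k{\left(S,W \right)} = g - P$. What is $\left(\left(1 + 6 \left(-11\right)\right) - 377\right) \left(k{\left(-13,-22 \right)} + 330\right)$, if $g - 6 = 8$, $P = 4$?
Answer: $-150280$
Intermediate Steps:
$g = 14$ ($g = 6 + 8 = 14$)
$k{\left(S,W \right)} = 10$ ($k{\left(S,W \right)} = 14 - 4 = 10$)
$\left(\left(1 + 6 \left(-11\right)\right) - 377\right) \left(k{\left(-13,-22 \right)} + 330\right) = \left(\left(1 + 6 \left(-11\right)\right) - 377\right) \left(10 + 330\right) = \left(\left(1 - 66\right) - 377\right) 340 = \left(-65 - 377\right) 340 = \left(-442\right) 340 = -150280$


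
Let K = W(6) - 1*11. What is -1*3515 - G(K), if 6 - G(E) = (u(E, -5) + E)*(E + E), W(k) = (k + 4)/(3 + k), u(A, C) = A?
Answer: -253517/81 ≈ -3129.8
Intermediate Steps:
W(k) = (4 + k)/(3 + k)
K = -89/9 (K = (4 + 6)/(3 + 6) - 1*11 = 10/9 - 11 = -89/9 ≈ -9.8889)
G(E) = 6 - 4*E**2 (G(E) = 6 - (E + E)*(E + E) = 6 - 2*E*2*E = 6 - 4*E**2)
-1*3515 - G(K) = -1*3515 - (6 - 4*(-89/9)**2) = -3515 - (6 - 4*7921/81) = -3515 - (6 - 31684/81) = -3515 - 1*(-31198/81) = -3515 + 31198/81 = -253517/81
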